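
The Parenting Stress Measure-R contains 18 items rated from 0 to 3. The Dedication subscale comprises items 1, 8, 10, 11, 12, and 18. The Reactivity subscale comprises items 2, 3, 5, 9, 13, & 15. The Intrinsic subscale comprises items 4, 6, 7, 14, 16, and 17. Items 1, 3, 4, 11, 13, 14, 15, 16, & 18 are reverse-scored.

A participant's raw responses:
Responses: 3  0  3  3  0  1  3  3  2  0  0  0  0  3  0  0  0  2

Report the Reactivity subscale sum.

Reactivity items: 2, 3, 5, 9, 13, 15.
Of these, items 3, 13, & 15 are reverse-scored; on a 0–3 scale, reversed = 3 − raw.
  item 2: 0
  item 3: 3 − 3 = 0
  item 5: 0
  item 9: 2
  item 13: 3 − 0 = 3
  item 15: 3 − 0 = 3
Sum = 0 + 0 + 0 + 2 + 3 + 3 = 8

8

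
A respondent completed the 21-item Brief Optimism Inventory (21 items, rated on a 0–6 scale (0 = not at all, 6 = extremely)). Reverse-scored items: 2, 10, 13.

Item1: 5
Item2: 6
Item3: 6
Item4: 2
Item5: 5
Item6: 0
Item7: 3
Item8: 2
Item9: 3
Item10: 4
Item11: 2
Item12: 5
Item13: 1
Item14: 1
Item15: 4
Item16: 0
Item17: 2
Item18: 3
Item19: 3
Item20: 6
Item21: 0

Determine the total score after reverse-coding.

Reverse-scored items use 6 − raw:
  item 2: 6 − 6 = 0
  item 10: 6 − 4 = 2
  item 13: 6 − 1 = 5
After reverse-coding: 5, 0, 6, 2, 5, 0, 3, 2, 3, 2, 2, 5, 5, 1, 4, 0, 2, 3, 3, 6, 0
Total = 5 + 0 + 6 + 2 + 5 + 0 + 3 + 2 + 3 + 2 + 2 + 5 + 5 + 1 + 4 + 0 + 2 + 3 + 3 + 6 + 0 = 59

59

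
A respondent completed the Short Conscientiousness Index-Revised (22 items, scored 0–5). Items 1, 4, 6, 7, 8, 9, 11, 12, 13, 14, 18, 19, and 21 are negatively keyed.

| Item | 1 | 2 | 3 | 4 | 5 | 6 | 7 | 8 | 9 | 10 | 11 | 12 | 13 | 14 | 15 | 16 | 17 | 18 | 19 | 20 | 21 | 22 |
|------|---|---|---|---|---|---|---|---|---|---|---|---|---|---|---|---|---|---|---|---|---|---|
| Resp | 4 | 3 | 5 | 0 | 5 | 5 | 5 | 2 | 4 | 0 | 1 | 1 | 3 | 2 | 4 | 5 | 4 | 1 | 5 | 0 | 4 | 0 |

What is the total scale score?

54

Reverse-coded items (reverse-coded value = 5 − response):
  item 1: 5 − 4 = 1
  item 4: 5 − 0 = 5
  item 6: 5 − 5 = 0
  item 7: 5 − 5 = 0
  item 8: 5 − 2 = 3
  item 9: 5 − 4 = 1
  item 11: 5 − 1 = 4
  item 12: 5 − 1 = 4
  item 13: 5 − 3 = 2
  item 14: 5 − 2 = 3
  item 18: 5 − 1 = 4
  item 19: 5 − 5 = 0
  item 21: 5 − 4 = 1
Scored items: 1, 3, 5, 5, 5, 0, 0, 3, 1, 0, 4, 4, 2, 3, 4, 5, 4, 4, 0, 0, 1, 0
Total = 1 + 3 + 5 + 5 + 5 + 0 + 0 + 3 + 1 + 0 + 4 + 4 + 2 + 3 + 4 + 5 + 4 + 4 + 0 + 0 + 1 + 0 = 54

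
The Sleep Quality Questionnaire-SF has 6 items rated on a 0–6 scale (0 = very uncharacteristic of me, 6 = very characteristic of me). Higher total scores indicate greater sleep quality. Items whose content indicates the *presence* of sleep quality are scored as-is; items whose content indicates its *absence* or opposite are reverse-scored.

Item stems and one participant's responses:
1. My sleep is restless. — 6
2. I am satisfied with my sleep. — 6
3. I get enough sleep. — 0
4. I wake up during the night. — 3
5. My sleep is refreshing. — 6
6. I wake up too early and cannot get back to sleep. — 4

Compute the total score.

17

Items 1, 4, 6 describe the absence/opposite of sleep quality → reverse-score.
reversed = (0+6) − raw = 6 − raw.
  item 1: 6 − 6 = 0
  item 2: 6
  item 3: 0
  item 4: 6 − 3 = 3
  item 5: 6
  item 6: 6 − 4 = 2
Total = 0 + 6 + 0 + 3 + 6 + 2 = 17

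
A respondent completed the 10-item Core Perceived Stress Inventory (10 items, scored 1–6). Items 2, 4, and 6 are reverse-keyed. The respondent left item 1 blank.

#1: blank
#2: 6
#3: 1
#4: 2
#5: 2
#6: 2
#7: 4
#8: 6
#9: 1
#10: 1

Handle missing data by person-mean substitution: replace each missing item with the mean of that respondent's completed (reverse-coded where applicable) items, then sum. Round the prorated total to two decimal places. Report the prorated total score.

Reverse-coded (reverse-coded value = 7 − response):
  item 2: 7 − 6 = 1
  item 4: 7 − 2 = 5
  item 6: 7 − 2 = 5
Completed scored items (9 of 10): 1, 1, 5, 2, 5, 4, 6, 1, 1; sum = 26.
Person mean = 26 / 9 ≈ 2.8889
Prorated total = (26 / 9) × 10 = 28.89 (to 2 dp)

28.89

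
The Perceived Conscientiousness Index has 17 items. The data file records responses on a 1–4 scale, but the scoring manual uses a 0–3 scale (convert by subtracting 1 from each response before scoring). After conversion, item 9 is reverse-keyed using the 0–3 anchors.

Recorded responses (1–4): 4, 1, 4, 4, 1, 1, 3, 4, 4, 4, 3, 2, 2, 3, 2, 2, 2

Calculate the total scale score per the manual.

Convert to 0–3: 3, 0, 3, 3, 0, 0, 2, 3, 3, 3, 2, 1, 1, 2, 1, 1, 1
Reverse-coded (on a 0–3 scale, reversed = 3 − raw):
  item 9: 3 − 3 = 0
Scored: 3, 0, 3, 3, 0, 0, 2, 3, 0, 3, 2, 1, 1, 2, 1, 1, 1
Total = 26

26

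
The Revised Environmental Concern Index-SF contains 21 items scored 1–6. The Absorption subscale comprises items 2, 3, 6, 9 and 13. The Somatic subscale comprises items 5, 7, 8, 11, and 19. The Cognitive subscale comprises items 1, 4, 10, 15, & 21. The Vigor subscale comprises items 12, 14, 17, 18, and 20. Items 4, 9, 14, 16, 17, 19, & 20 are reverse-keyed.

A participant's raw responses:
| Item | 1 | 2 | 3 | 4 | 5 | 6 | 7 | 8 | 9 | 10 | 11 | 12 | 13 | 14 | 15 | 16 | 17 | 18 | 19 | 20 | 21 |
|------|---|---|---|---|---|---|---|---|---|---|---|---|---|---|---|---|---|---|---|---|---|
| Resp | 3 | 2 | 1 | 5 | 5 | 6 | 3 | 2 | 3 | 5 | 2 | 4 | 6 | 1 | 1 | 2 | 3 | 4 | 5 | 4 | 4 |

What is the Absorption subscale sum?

Absorption items: 2, 3, 6, 9, 13.
Of these, item 9 is reverse-keyed; on a 1–6 scale, reversed = 7 − raw.
  item 2: 2
  item 3: 1
  item 6: 6
  item 9: 7 − 3 = 4
  item 13: 6
Sum = 2 + 1 + 6 + 4 + 6 = 19

19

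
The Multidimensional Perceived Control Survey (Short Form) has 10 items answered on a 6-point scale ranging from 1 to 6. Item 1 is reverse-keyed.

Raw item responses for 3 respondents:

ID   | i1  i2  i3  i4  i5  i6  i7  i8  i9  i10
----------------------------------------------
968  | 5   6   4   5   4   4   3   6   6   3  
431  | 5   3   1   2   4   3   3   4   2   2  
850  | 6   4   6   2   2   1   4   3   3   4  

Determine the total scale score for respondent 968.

43

Respondent 968 raw: 5, 6, 4, 5, 4, 4, 3, 6, 6, 3.
Reverse-coded (on a 1–6 scale, reversed = 7 − raw):
  item 1: 7 − 5 = 2
  item 2: 6
  item 3: 4
  item 4: 5
  item 5: 4
  item 6: 4
  item 7: 3
  item 8: 6
  item 9: 6
  item 10: 3
Sum = 2 + 6 + 4 + 5 + 4 + 4 + 3 + 6 + 6 + 3 = 43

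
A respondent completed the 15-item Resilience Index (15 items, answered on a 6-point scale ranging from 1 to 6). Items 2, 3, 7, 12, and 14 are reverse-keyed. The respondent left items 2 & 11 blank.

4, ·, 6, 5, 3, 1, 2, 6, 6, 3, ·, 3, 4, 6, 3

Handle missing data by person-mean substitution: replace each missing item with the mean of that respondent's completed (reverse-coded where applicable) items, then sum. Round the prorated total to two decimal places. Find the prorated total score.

Reverse-coded (reverse-coded value = 7 − response):
  item 3: 7 − 6 = 1
  item 7: 7 − 2 = 5
  item 12: 7 − 3 = 4
  item 14: 7 − 6 = 1
Completed scored items (13 of 15): 4, 1, 5, 3, 1, 5, 6, 6, 3, 4, 4, 1, 3; sum = 46.
Person mean = 46 / 13 ≈ 3.5385
Prorated total = (46 / 13) × 15 = 53.08 (to 2 dp)

53.08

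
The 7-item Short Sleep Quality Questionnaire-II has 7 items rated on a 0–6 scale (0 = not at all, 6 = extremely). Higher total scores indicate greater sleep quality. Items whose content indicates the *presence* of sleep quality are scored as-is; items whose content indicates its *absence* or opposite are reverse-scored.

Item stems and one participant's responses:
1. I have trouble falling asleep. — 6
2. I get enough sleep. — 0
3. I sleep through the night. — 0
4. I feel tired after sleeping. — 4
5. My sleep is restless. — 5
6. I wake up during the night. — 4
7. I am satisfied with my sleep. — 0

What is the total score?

Items 1, 4, 5, 6 describe the absence/opposite of sleep quality → reverse-score.
on a 0–6 scale, reversed = 6 − raw.
  item 1: 6 − 6 = 0
  item 2: 0
  item 3: 0
  item 4: 6 − 4 = 2
  item 5: 6 − 5 = 1
  item 6: 6 − 4 = 2
  item 7: 0
Total = 0 + 0 + 0 + 2 + 1 + 2 + 0 = 5

5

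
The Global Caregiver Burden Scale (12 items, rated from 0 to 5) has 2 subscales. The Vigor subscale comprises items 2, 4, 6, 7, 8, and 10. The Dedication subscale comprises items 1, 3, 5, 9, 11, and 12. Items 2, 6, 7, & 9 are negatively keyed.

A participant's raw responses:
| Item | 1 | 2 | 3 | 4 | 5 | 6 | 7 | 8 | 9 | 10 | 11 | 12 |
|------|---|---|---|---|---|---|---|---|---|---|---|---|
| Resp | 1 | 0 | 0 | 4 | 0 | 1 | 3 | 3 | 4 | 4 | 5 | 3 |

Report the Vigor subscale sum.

Vigor items: 2, 4, 6, 7, 8, 10.
Of these, items 2, 6, & 7 are negatively keyed; on a 0–5 scale, reversed = 5 − raw.
  item 2: 5 − 0 = 5
  item 4: 4
  item 6: 5 − 1 = 4
  item 7: 5 − 3 = 2
  item 8: 3
  item 10: 4
Sum = 5 + 4 + 4 + 2 + 3 + 4 = 22

22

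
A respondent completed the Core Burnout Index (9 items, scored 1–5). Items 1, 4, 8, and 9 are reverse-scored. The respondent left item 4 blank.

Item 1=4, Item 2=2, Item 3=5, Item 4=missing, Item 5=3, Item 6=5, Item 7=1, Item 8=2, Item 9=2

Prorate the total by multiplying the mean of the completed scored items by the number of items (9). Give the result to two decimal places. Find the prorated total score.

Reverse-coded (on a 1–5 scale, reversed = 6 − raw):
  item 1: 6 − 4 = 2
  item 8: 6 − 2 = 4
  item 9: 6 − 2 = 4
Completed scored items (8 of 9): 2, 2, 5, 3, 5, 1, 4, 4; sum = 26.
Person mean = 26 / 8 ≈ 3.2500
Prorated total = (26 / 8) × 9 = 29.25 (to 2 dp)

29.25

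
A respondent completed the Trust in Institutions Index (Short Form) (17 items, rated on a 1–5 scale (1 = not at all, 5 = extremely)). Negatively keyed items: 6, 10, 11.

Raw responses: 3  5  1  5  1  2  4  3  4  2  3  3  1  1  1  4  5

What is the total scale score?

52

Reverse-coded items (reverse-coded value = 6 − response):
  item 6: 6 − 2 = 4
  item 10: 6 − 2 = 4
  item 11: 6 − 3 = 3
Scored responses: 3, 5, 1, 5, 1, 4, 4, 3, 4, 4, 3, 3, 1, 1, 1, 4, 5
Total = 3 + 5 + 1 + 5 + 1 + 4 + 4 + 3 + 4 + 4 + 3 + 3 + 1 + 1 + 1 + 4 + 5 = 52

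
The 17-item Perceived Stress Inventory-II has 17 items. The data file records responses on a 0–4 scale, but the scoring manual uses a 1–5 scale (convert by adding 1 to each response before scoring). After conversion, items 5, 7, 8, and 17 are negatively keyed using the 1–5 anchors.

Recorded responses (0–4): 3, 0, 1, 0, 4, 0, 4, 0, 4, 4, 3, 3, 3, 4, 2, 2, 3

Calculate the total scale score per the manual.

Convert to 1–5: 4, 1, 2, 1, 5, 1, 5, 1, 5, 5, 4, 4, 4, 5, 3, 3, 4
Reverse-coded (on a 1–5 scale, reversed = 6 − raw):
  item 5: 6 − 5 = 1
  item 7: 6 − 5 = 1
  item 8: 6 − 1 = 5
  item 17: 6 − 4 = 2
Scored: 4, 1, 2, 1, 1, 1, 1, 5, 5, 5, 4, 4, 4, 5, 3, 3, 2
Total = 51

51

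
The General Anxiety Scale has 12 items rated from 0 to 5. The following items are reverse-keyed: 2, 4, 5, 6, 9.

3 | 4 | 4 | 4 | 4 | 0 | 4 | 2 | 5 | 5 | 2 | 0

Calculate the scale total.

28

Apply reverse scoring (on a 0–5 scale, reversed = 5 − raw):
  item 2: 5 − 4 = 1
  item 4: 5 − 4 = 1
  item 5: 5 − 4 = 1
  item 6: 5 − 0 = 5
  item 9: 5 − 5 = 0
Scored responses: 3, 1, 4, 1, 1, 5, 4, 2, 0, 5, 2, 0
Total = 3 + 1 + 4 + 1 + 1 + 5 + 4 + 2 + 0 + 5 + 2 + 0 = 28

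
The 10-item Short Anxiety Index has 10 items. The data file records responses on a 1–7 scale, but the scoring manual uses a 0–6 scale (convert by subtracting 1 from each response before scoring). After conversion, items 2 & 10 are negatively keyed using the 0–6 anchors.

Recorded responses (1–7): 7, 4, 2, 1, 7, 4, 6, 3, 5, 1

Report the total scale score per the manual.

36

Convert to 0–6: 6, 3, 1, 0, 6, 3, 5, 2, 4, 0
Reverse-coded (on a 0–6 scale, reversed = 6 − raw):
  item 2: 6 − 3 = 3
  item 10: 6 − 0 = 6
Scored: 6, 3, 1, 0, 6, 3, 5, 2, 4, 6
Total = 36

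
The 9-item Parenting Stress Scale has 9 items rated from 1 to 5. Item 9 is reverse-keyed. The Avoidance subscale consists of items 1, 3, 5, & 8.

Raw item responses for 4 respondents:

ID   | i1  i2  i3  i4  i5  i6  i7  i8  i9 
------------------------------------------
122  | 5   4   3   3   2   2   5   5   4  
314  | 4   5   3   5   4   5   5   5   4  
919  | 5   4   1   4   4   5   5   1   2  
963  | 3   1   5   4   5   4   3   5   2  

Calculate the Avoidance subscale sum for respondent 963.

18

Respondent 963 raw: 3, 1, 5, 4, 5, 4, 3, 5, 2.
Avoidance items: 1, 3, 5, 8.
Reverse-coded (reversed = (1+5) − raw = 6 − raw):
  item 1: 3
  item 3: 5
  item 5: 5
  item 8: 5
Sum = 3 + 5 + 5 + 5 = 18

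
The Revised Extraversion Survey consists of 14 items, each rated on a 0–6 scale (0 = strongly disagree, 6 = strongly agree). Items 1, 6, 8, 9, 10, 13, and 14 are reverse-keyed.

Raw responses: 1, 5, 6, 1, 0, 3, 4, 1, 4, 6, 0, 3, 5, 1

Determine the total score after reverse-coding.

Reversing items 1, 6, 8, 9, 10, 13, & 14 with 6 − raw:
Total = (6−1) + 5 + 6 + 1 + 0 + (6−3) + 4 + (6−1) + (6−4) + (6−6) + 0 + 3 + (6−5) + (6−1)
      = 5 + 5 + 6 + 1 + 0 + 3 + 4 + 5 + 2 + 0 + 0 + 3 + 1 + 5 = 40

40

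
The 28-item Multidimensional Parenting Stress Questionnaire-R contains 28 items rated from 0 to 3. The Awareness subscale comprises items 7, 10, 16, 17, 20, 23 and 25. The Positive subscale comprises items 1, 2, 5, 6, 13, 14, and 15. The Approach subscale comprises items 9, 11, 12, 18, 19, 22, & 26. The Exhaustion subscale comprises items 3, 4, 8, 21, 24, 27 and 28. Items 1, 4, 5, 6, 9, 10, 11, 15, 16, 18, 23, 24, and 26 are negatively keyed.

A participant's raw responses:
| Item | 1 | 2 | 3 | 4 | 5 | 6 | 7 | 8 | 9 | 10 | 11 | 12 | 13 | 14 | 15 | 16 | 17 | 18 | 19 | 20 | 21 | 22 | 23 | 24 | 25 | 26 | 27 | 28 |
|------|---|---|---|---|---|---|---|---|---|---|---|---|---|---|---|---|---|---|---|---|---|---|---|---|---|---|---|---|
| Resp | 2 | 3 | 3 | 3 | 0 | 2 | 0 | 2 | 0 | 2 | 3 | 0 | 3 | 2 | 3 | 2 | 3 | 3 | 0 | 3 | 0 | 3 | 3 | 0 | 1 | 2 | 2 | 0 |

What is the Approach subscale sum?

Approach items: 9, 11, 12, 18, 19, 22, 26.
Of these, items 9, 11, 18, & 26 are negatively keyed; on a 0–3 scale, reversed = 3 − raw.
  item 9: 3 − 0 = 3
  item 11: 3 − 3 = 0
  item 12: 0
  item 18: 3 − 3 = 0
  item 19: 0
  item 22: 3
  item 26: 3 − 2 = 1
Sum = 3 + 0 + 0 + 0 + 0 + 3 + 1 = 7

7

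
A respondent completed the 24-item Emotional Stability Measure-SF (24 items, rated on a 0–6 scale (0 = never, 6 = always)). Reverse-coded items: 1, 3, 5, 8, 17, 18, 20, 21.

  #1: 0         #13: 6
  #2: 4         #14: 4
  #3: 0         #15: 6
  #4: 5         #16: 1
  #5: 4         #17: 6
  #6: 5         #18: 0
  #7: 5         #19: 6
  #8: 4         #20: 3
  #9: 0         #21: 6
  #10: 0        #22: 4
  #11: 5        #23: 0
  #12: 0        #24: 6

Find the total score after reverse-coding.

Raw sum = 80. Reverse-coded items: 1, 3, 5, 8, 17, 18, 20, 21; their raw sum = 23.
Each reversal replaces raw with 6 − raw, changing the total by 6 − 2·raw per item.
Total = 80 + 8·6 − 2·23 = 80 + 48 − 46 = 82

82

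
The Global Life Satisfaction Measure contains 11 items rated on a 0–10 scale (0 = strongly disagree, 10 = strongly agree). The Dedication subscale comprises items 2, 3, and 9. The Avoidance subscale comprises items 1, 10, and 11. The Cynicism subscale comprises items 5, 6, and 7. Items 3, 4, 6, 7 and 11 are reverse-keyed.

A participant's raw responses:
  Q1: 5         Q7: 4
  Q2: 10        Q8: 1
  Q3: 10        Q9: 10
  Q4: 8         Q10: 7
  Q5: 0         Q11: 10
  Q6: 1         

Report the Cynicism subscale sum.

Cynicism items: 5, 6, 7.
Of these, items 6 and 7 are reverse-keyed; reversed = (0+10) − raw = 10 − raw.
  item 5: 0
  item 6: 10 − 1 = 9
  item 7: 10 − 4 = 6
Sum = 0 + 9 + 6 = 15

15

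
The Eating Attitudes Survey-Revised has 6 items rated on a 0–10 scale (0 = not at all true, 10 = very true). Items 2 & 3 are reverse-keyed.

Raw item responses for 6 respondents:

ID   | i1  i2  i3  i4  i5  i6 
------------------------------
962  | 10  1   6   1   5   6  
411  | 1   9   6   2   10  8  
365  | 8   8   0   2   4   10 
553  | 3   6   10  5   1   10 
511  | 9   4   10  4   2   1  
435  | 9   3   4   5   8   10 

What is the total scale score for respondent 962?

Respondent 962 raw: 10, 1, 6, 1, 5, 6.
Reverse-coded (reverse-coded value = 10 − response):
  item 1: 10
  item 2: 10 − 1 = 9
  item 3: 10 − 6 = 4
  item 4: 1
  item 5: 5
  item 6: 6
Sum = 10 + 9 + 4 + 1 + 5 + 6 = 35

35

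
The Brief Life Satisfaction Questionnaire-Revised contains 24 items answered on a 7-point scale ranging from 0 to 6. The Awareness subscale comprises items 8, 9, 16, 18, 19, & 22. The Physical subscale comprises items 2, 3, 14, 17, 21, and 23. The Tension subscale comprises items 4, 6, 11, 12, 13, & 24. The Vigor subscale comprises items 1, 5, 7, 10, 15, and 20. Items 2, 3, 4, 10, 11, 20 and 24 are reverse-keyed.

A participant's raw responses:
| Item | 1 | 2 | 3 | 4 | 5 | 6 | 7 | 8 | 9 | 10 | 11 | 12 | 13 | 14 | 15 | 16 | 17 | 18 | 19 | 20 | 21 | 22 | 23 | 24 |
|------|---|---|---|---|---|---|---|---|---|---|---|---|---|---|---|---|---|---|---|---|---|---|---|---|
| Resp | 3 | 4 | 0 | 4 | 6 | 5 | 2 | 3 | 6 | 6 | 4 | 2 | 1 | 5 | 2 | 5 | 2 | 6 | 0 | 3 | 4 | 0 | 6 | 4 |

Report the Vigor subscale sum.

Vigor items: 1, 5, 7, 10, 15, 20.
Of these, items 10 & 20 are reverse-keyed; reverse-coded value = 6 − response.
  item 1: 3
  item 5: 6
  item 7: 2
  item 10: 6 − 6 = 0
  item 15: 2
  item 20: 6 − 3 = 3
Sum = 3 + 6 + 2 + 0 + 2 + 3 = 16

16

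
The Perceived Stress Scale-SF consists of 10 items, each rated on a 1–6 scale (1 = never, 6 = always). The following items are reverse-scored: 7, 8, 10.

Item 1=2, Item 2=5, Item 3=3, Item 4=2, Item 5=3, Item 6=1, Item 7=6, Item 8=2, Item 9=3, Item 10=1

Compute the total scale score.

31

Reversing items 7, 8, and 10 with 7 − raw:
Total = 2 + 5 + 3 + 2 + 3 + 1 + (7−6) + (7−2) + 3 + (7−1)
      = 2 + 5 + 3 + 2 + 3 + 1 + 1 + 5 + 3 + 6 = 31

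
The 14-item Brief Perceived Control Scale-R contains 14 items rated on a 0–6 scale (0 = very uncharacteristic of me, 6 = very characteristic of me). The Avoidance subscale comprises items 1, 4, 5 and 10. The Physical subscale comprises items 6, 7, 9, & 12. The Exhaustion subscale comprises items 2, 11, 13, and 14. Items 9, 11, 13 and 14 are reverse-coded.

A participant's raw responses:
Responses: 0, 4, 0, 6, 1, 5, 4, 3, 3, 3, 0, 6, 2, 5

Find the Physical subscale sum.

Physical items: 6, 7, 9, 12.
Of these, item 9 is reverse-coded; reverse-coded value = 6 − response.
  item 6: 5
  item 7: 4
  item 9: 6 − 3 = 3
  item 12: 6
Sum = 5 + 4 + 3 + 6 = 18

18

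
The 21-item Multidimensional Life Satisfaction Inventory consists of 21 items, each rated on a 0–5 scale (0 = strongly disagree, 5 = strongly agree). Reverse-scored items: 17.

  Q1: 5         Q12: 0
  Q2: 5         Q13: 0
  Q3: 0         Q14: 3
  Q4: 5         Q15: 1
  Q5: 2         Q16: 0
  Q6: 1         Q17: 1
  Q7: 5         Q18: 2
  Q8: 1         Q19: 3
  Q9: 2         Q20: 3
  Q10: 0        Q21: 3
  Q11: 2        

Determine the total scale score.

Reversing item 17 with 5 − raw:
Total = 5 + 5 + 0 + 5 + 2 + 1 + 5 + 1 + 2 + 0 + 2 + 0 + 0 + 3 + 1 + 0 + (5−1) + 2 + 3 + 3 + 3
      = 5 + 5 + 0 + 5 + 2 + 1 + 5 + 1 + 2 + 0 + 2 + 0 + 0 + 3 + 1 + 0 + 4 + 2 + 3 + 3 + 3 = 47

47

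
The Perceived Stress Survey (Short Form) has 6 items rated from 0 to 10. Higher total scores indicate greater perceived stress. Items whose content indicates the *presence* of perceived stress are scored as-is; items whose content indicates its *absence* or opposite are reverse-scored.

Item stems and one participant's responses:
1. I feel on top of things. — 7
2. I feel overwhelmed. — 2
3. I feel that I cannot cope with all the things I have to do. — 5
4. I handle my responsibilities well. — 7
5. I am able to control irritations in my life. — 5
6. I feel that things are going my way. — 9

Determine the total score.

Items 1, 4, 5, 6 describe the absence/opposite of perceived stress → reverse-score.
on a 0–10 scale, reversed = 10 − raw.
  item 1: 10 − 7 = 3
  item 2: 2
  item 3: 5
  item 4: 10 − 7 = 3
  item 5: 10 − 5 = 5
  item 6: 10 − 9 = 1
Total = 3 + 2 + 5 + 3 + 5 + 1 = 19

19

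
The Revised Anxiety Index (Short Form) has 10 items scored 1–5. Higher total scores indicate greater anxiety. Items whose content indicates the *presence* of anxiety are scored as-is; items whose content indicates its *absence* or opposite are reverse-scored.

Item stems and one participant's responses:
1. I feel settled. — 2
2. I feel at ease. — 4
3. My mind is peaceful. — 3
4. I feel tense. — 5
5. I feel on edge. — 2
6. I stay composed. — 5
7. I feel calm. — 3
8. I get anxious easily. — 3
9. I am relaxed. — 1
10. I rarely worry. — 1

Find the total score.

33

Items 1, 2, 3, 6, 7, 9, 10 describe the absence/opposite of anxiety → reverse-score.
on a 1–5 scale, reversed = 6 − raw.
  item 1: 6 − 2 = 4
  item 2: 6 − 4 = 2
  item 3: 6 − 3 = 3
  item 4: 5
  item 5: 2
  item 6: 6 − 5 = 1
  item 7: 6 − 3 = 3
  item 8: 3
  item 9: 6 − 1 = 5
  item 10: 6 − 1 = 5
Total = 4 + 2 + 3 + 5 + 2 + 1 + 3 + 3 + 5 + 5 = 33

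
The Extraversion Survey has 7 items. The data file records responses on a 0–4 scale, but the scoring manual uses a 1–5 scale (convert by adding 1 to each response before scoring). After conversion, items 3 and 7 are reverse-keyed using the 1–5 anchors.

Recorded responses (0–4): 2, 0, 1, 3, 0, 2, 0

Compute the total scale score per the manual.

Convert to 1–5: 3, 1, 2, 4, 1, 3, 1
Reverse-coded (reverse-coded value = 6 − response):
  item 3: 6 − 2 = 4
  item 7: 6 − 1 = 5
Scored: 3, 1, 4, 4, 1, 3, 5
Total = 21

21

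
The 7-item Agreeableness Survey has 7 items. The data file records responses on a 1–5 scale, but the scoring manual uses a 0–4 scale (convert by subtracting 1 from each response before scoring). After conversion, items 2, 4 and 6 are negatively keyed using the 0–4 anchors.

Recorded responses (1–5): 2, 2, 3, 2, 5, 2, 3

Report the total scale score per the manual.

Convert to 0–4: 1, 1, 2, 1, 4, 1, 2
Reverse-coded (reverse-coded value = 4 − response):
  item 2: 4 − 1 = 3
  item 4: 4 − 1 = 3
  item 6: 4 − 1 = 3
Scored: 1, 3, 2, 3, 4, 3, 2
Total = 18

18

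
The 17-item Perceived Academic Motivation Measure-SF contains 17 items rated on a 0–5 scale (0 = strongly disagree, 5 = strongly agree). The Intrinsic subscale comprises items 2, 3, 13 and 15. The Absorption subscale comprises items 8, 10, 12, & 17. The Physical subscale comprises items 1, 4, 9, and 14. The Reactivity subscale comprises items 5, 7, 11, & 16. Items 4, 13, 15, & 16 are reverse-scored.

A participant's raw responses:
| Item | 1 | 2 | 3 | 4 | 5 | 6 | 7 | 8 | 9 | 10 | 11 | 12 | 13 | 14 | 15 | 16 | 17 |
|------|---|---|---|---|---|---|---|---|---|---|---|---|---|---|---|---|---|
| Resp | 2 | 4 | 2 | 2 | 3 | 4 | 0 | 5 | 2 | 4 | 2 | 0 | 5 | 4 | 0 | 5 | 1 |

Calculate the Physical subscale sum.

Physical items: 1, 4, 9, 14.
Of these, item 4 is reverse-scored; reversed = (0+5) − raw = 5 − raw.
  item 1: 2
  item 4: 5 − 2 = 3
  item 9: 2
  item 14: 4
Sum = 2 + 3 + 2 + 4 = 11

11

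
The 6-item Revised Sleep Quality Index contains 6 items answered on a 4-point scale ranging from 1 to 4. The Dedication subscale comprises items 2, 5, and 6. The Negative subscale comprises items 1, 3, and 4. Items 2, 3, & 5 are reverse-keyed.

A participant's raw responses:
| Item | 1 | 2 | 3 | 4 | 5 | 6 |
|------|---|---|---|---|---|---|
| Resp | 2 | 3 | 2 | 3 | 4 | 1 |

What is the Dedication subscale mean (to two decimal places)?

Dedication items: 2, 5, 6.
Of these, items 2 and 5 are reverse-keyed; reversed = (1+4) − raw = 5 − raw.
  item 2: 5 − 3 = 2
  item 5: 5 − 4 = 1
  item 6: 1
Sum = 2 + 1 + 1 = 4
Mean = 4 / 3 = 1.33

1.33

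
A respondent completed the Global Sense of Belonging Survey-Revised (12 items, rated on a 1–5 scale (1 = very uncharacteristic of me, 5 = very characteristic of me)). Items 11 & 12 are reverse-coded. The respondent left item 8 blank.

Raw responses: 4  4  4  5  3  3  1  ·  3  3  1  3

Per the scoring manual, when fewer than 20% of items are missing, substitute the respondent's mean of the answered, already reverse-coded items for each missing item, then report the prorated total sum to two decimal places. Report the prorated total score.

Reverse-coded (on a 1–5 scale, reversed = 6 − raw):
  item 11: 6 − 1 = 5
  item 12: 6 − 3 = 3
Completed scored items (11 of 12): 4, 4, 4, 5, 3, 3, 1, 3, 3, 5, 3; sum = 38.
Person mean = 38 / 11 ≈ 3.4545
Prorated total = (38 / 11) × 12 = 41.45 (to 2 dp)

41.45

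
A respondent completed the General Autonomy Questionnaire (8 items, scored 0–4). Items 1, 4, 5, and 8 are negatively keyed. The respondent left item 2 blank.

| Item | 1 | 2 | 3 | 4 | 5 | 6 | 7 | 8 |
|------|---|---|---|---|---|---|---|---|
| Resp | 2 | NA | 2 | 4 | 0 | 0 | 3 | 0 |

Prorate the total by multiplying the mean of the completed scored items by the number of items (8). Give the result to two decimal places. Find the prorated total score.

Reverse-coded (reversed = (0+4) − raw = 4 − raw):
  item 1: 4 − 2 = 2
  item 4: 4 − 4 = 0
  item 5: 4 − 0 = 4
  item 8: 4 − 0 = 4
Completed scored items (7 of 8): 2, 2, 0, 4, 0, 3, 4; sum = 15.
Person mean = 15 / 7 ≈ 2.1429
Prorated total = (15 / 7) × 8 = 17.14 (to 2 dp)

17.14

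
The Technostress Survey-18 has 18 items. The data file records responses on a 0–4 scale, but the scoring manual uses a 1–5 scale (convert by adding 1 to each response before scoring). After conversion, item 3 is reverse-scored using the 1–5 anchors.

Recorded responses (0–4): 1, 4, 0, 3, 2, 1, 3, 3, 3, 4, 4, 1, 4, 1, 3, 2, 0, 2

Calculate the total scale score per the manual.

63

Convert to 1–5: 2, 5, 1, 4, 3, 2, 4, 4, 4, 5, 5, 2, 5, 2, 4, 3, 1, 3
Reverse-coded (on a 1–5 scale, reversed = 6 − raw):
  item 3: 6 − 1 = 5
Scored: 2, 5, 5, 4, 3, 2, 4, 4, 4, 5, 5, 2, 5, 2, 4, 3, 1, 3
Total = 63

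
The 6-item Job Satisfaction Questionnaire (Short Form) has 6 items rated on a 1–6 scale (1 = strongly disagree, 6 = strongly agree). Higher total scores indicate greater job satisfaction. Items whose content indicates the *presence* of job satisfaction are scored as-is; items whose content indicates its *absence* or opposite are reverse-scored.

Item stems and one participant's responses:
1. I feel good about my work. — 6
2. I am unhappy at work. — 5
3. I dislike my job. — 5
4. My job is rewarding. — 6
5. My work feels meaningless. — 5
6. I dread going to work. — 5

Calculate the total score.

20

Items 2, 3, 5, 6 describe the absence/opposite of job satisfaction → reverse-score.
on a 1–6 scale, reversed = 7 − raw.
  item 1: 6
  item 2: 7 − 5 = 2
  item 3: 7 − 5 = 2
  item 4: 6
  item 5: 7 − 5 = 2
  item 6: 7 − 5 = 2
Total = 6 + 2 + 2 + 6 + 2 + 2 = 20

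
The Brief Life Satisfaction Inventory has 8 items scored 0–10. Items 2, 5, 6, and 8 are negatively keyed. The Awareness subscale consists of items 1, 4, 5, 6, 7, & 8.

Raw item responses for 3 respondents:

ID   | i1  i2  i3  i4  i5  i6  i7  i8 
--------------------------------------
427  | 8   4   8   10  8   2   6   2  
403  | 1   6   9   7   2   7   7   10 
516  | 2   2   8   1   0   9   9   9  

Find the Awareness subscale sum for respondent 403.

Respondent 403 raw: 1, 6, 9, 7, 2, 7, 7, 10.
Awareness items: 1, 4, 5, 6, 7, 8.
Reverse-coded (reversed = (0+10) − raw = 10 − raw):
  item 1: 1
  item 4: 7
  item 5: 10 − 2 = 8
  item 6: 10 − 7 = 3
  item 7: 7
  item 8: 10 − 10 = 0
Sum = 1 + 7 + 8 + 3 + 7 + 0 = 26

26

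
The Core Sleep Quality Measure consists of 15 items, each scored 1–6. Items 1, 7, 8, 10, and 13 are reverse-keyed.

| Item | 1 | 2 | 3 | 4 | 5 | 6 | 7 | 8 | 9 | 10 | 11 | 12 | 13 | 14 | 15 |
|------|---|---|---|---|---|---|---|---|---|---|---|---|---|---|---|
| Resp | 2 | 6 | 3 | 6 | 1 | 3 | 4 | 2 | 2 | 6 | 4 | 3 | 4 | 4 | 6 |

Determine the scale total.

Reverse-coded items (reversed = (1+6) − raw = 7 − raw):
  item 1: 7 − 2 = 5
  item 7: 7 − 4 = 3
  item 8: 7 − 2 = 5
  item 10: 7 − 6 = 1
  item 13: 7 − 4 = 3
Scored items: 5, 6, 3, 6, 1, 3, 3, 5, 2, 1, 4, 3, 3, 4, 6
Total = 5 + 6 + 3 + 6 + 1 + 3 + 3 + 5 + 2 + 1 + 4 + 3 + 3 + 4 + 6 = 55

55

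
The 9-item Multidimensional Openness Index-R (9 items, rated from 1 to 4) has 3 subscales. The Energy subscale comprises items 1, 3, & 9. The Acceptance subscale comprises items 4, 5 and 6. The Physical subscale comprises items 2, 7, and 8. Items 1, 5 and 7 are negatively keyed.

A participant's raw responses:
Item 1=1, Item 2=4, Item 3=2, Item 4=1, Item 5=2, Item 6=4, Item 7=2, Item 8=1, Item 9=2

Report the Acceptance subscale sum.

8

Acceptance items: 4, 5, 6.
Of these, item 5 is negatively keyed; reversed = (1+4) − raw = 5 − raw.
  item 4: 1
  item 5: 5 − 2 = 3
  item 6: 4
Sum = 1 + 3 + 4 = 8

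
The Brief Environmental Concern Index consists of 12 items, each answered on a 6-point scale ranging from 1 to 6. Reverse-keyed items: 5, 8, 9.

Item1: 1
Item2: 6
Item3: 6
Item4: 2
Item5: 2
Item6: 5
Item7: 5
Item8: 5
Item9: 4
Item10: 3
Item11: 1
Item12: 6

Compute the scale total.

45

Reverse-keyed items use 7 − raw:
  item 5: 7 − 2 = 5
  item 8: 7 − 5 = 2
  item 9: 7 − 4 = 3
Scored responses: 1, 6, 6, 2, 5, 5, 5, 2, 3, 3, 1, 6
Total = 1 + 6 + 6 + 2 + 5 + 5 + 5 + 2 + 3 + 3 + 1 + 6 = 45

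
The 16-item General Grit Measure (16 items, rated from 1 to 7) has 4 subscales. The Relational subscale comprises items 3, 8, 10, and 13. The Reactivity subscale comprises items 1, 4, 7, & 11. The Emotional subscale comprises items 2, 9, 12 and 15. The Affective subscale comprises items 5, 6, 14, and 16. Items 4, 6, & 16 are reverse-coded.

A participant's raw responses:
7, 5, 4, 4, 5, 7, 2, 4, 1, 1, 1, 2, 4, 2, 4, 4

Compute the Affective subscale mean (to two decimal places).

Affective items: 5, 6, 14, 16.
Of these, items 6 & 16 are reverse-coded; on a 1–7 scale, reversed = 8 − raw.
  item 5: 5
  item 6: 8 − 7 = 1
  item 14: 2
  item 16: 8 − 4 = 4
Sum = 5 + 1 + 2 + 4 = 12
Mean = 12 / 4 = 3.00

3.00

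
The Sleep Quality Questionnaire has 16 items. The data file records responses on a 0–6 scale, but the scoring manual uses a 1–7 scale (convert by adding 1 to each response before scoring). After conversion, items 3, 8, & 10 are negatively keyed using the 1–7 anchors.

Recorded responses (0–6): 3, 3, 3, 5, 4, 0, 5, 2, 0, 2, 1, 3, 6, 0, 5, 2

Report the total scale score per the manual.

Convert to 1–7: 4, 4, 4, 6, 5, 1, 6, 3, 1, 3, 2, 4, 7, 1, 6, 3
Reverse-coded (on a 1–7 scale, reversed = 8 − raw):
  item 3: 8 − 4 = 4
  item 8: 8 − 3 = 5
  item 10: 8 − 3 = 5
Scored: 4, 4, 4, 6, 5, 1, 6, 5, 1, 5, 2, 4, 7, 1, 6, 3
Total = 64

64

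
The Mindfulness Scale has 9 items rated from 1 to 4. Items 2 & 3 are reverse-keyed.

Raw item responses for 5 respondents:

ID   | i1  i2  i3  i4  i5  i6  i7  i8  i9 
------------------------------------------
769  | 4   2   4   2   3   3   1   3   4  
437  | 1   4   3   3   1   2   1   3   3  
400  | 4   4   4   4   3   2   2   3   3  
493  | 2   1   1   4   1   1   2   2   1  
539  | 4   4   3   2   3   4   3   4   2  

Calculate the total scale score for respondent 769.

Respondent 769 raw: 4, 2, 4, 2, 3, 3, 1, 3, 4.
Reverse-coded (reversed = (1+4) − raw = 5 − raw):
  item 1: 4
  item 2: 5 − 2 = 3
  item 3: 5 − 4 = 1
  item 4: 2
  item 5: 3
  item 6: 3
  item 7: 1
  item 8: 3
  item 9: 4
Sum = 4 + 3 + 1 + 2 + 3 + 3 + 1 + 3 + 4 = 24

24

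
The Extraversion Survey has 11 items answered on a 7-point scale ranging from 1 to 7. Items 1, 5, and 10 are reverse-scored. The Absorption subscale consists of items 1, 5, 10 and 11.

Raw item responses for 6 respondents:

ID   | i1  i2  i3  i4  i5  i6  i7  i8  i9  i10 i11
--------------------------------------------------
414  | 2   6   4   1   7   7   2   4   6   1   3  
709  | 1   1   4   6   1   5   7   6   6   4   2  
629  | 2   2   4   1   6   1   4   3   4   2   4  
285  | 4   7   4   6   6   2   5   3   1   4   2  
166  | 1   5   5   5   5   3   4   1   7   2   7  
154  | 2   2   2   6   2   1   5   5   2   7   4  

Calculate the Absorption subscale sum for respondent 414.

Respondent 414 raw: 2, 6, 4, 1, 7, 7, 2, 4, 6, 1, 3.
Absorption items: 1, 5, 10, 11.
Reverse-coded (on a 1–7 scale, reversed = 8 − raw):
  item 1: 8 − 2 = 6
  item 5: 8 − 7 = 1
  item 10: 8 − 1 = 7
  item 11: 3
Sum = 6 + 1 + 7 + 3 = 17

17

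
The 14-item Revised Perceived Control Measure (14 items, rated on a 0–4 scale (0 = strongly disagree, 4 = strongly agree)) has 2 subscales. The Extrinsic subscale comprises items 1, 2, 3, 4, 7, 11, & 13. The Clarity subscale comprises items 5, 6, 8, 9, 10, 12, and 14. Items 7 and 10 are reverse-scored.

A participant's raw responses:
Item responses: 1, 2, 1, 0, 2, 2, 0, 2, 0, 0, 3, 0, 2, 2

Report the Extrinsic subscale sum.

Extrinsic items: 1, 2, 3, 4, 7, 11, 13.
Of these, item 7 is reverse-scored; reversed = (0+4) − raw = 4 − raw.
  item 1: 1
  item 2: 2
  item 3: 1
  item 4: 0
  item 7: 4 − 0 = 4
  item 11: 3
  item 13: 2
Sum = 1 + 2 + 1 + 0 + 4 + 3 + 2 = 13

13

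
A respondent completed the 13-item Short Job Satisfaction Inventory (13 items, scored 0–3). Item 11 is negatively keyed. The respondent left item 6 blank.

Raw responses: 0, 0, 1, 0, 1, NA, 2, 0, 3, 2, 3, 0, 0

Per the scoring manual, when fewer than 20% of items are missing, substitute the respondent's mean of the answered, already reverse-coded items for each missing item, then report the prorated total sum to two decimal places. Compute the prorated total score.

Reverse-coded (on a 0–3 scale, reversed = 3 − raw):
  item 11: 3 − 3 = 0
Completed scored items (12 of 13): 0, 0, 1, 0, 1, 2, 0, 3, 2, 0, 0, 0; sum = 9.
Person mean = 9 / 12 ≈ 0.7500
Prorated total = (9 / 12) × 13 = 9.75 (to 2 dp)

9.75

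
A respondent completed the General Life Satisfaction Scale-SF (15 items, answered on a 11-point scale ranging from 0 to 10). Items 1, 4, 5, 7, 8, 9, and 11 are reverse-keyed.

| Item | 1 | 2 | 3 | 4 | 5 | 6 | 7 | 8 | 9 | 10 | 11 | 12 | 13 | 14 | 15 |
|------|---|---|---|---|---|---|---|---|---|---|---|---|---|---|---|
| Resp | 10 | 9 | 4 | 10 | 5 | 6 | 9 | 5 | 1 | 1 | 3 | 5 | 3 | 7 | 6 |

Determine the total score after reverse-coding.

68

Reversing items 1, 4, 5, 7, 8, 9 and 11 with 10 − raw:
Total = (10−10) + 9 + 4 + (10−10) + (10−5) + 6 + (10−9) + (10−5) + (10−1) + 1 + (10−3) + 5 + 3 + 7 + 6
      = 0 + 9 + 4 + 0 + 5 + 6 + 1 + 5 + 9 + 1 + 7 + 5 + 3 + 7 + 6 = 68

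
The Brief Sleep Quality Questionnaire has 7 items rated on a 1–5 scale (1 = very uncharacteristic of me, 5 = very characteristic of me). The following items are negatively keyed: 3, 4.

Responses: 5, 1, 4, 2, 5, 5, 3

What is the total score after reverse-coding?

25

Reversing items 3 and 4 with 6 − raw:
Total = 5 + 1 + (6−4) + (6−2) + 5 + 5 + 3
      = 5 + 1 + 2 + 4 + 5 + 5 + 3 = 25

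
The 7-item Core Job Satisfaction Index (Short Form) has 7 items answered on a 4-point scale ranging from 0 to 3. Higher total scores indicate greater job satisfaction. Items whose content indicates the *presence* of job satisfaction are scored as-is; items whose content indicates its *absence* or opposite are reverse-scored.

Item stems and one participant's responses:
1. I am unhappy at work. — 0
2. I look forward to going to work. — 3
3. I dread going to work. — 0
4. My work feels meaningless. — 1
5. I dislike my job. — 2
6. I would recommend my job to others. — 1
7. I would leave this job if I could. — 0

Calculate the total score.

16

Items 1, 3, 4, 5, 7 describe the absence/opposite of job satisfaction → reverse-score.
on a 0–3 scale, reversed = 3 − raw.
  item 1: 3 − 0 = 3
  item 2: 3
  item 3: 3 − 0 = 3
  item 4: 3 − 1 = 2
  item 5: 3 − 2 = 1
  item 6: 1
  item 7: 3 − 0 = 3
Total = 3 + 3 + 3 + 2 + 1 + 1 + 3 = 16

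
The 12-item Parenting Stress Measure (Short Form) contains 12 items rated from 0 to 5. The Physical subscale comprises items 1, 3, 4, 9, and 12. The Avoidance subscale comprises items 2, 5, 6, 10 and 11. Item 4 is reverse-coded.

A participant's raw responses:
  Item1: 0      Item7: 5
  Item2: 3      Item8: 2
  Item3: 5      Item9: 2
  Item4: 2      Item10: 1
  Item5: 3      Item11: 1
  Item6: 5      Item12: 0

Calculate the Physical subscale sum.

Physical items: 1, 3, 4, 9, 12.
Of these, item 4 is reverse-coded; reverse-coded value = 5 − response.
  item 1: 0
  item 3: 5
  item 4: 5 − 2 = 3
  item 9: 2
  item 12: 0
Sum = 0 + 5 + 3 + 2 + 0 = 10

10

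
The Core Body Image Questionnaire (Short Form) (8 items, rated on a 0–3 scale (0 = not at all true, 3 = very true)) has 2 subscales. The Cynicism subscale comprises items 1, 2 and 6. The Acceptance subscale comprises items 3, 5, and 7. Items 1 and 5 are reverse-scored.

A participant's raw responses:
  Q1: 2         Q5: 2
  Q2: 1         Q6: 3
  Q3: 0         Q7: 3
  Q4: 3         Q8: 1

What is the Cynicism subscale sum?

5

Cynicism items: 1, 2, 6.
Of these, item 1 is reverse-scored; reverse-coded value = 3 − response.
  item 1: 3 − 2 = 1
  item 2: 1
  item 6: 3
Sum = 1 + 1 + 3 = 5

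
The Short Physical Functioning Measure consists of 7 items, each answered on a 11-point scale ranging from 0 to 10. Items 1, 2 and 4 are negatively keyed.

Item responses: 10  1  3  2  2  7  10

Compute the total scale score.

Reversing items 1, 2, and 4 with 10 − raw:
Total = (10−10) + (10−1) + 3 + (10−2) + 2 + 7 + 10
      = 0 + 9 + 3 + 8 + 2 + 7 + 10 = 39

39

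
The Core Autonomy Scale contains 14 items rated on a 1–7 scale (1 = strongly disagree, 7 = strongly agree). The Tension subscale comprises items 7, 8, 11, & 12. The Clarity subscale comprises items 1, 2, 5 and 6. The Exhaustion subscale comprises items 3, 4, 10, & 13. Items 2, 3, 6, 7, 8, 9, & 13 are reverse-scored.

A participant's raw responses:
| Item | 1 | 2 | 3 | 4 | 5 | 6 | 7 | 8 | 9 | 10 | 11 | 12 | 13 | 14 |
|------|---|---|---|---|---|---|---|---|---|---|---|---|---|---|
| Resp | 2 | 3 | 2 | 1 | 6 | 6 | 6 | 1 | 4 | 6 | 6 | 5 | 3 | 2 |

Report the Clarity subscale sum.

Clarity items: 1, 2, 5, 6.
Of these, items 2 and 6 are reverse-scored; reversed = (1+7) − raw = 8 − raw.
  item 1: 2
  item 2: 8 − 3 = 5
  item 5: 6
  item 6: 8 − 6 = 2
Sum = 2 + 5 + 6 + 2 = 15

15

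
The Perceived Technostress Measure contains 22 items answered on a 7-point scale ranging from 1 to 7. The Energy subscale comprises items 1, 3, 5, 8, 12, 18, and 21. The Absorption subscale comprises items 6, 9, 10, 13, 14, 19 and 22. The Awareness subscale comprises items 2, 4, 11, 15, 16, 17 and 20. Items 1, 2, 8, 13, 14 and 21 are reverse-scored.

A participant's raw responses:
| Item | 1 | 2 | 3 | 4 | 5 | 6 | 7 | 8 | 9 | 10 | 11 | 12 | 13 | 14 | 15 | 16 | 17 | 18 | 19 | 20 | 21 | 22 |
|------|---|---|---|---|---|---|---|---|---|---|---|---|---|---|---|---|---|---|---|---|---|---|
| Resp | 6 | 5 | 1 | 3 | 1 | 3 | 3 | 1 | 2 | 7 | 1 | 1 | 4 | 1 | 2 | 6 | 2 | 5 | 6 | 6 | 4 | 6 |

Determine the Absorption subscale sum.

Absorption items: 6, 9, 10, 13, 14, 19, 22.
Of these, items 13 & 14 are reverse-scored; on a 1–7 scale, reversed = 8 − raw.
  item 6: 3
  item 9: 2
  item 10: 7
  item 13: 8 − 4 = 4
  item 14: 8 − 1 = 7
  item 19: 6
  item 22: 6
Sum = 3 + 2 + 7 + 4 + 7 + 6 + 6 = 35

35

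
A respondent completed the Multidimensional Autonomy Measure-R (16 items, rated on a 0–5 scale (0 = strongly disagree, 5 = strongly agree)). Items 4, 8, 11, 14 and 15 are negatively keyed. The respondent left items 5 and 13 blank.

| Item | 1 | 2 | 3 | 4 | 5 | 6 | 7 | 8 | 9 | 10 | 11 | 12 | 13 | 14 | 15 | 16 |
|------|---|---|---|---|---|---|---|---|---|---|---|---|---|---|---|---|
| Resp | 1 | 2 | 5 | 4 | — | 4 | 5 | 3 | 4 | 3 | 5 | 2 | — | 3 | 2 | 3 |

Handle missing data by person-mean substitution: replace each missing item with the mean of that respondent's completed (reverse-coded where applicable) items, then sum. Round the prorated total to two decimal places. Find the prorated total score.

42.29

Reverse-coded (on a 0–5 scale, reversed = 5 − raw):
  item 4: 5 − 4 = 1
  item 8: 5 − 3 = 2
  item 11: 5 − 5 = 0
  item 14: 5 − 3 = 2
  item 15: 5 − 2 = 3
Completed scored items (14 of 16): 1, 2, 5, 1, 4, 5, 2, 4, 3, 0, 2, 2, 3, 3; sum = 37.
Person mean = 37 / 14 ≈ 2.6429
Prorated total = (37 / 14) × 16 = 42.29 (to 2 dp)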